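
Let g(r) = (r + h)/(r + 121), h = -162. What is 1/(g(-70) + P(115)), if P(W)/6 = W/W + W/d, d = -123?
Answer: -2091/8696 ≈ -0.24046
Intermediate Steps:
g(r) = (-162 + r)/(121 + r) (g(r) = (r - 162)/(r + 121) = (-162 + r)/(121 + r))
P(W) = 6 - 2*W/41 (P(W) = 6*(W/W + W/(-123)) = 6*(1 + W*(-1/123)) = 6*(1 - W/123) = 6 - 2*W/41)
1/(g(-70) + P(115)) = 1/((-162 - 70)/(121 - 70) + (6 - 2/41*115)) = 1/(-232/51 + (6 - 230/41)) = 1/((1/51)*(-232) + 16/41) = 1/(-232/51 + 16/41) = 1/(-8696/2091) = -2091/8696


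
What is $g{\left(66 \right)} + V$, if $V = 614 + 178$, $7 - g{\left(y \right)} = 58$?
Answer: $741$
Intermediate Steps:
$g{\left(y \right)} = -51$ ($g{\left(y \right)} = 7 - 58 = -51$)
$V = 792$
$g{\left(66 \right)} + V = -51 + 792 = 741$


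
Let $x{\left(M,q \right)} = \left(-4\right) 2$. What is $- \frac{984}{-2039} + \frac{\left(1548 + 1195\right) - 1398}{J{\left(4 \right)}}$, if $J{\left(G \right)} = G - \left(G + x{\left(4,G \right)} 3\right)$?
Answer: $\frac{2766071}{48936} \approx 56.524$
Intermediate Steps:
$x{\left(M,q \right)} = -8$
$J{\left(G \right)} = 24$ ($J{\left(G \right)} = G - \left(G - 24\right) = G - \left(-24 + G\right) = 24$)
$- \frac{984}{-2039} + \frac{\left(1548 + 1195\right) - 1398}{J{\left(4 \right)}} = - \frac{984}{-2039} + \frac{\left(1548 + 1195\right) - 1398}{24} = \left(-984\right) \left(- \frac{1}{2039}\right) + \left(2743 - 1398\right) \frac{1}{24} = \frac{984}{2039} + 1345 \cdot \frac{1}{24} = \frac{984}{2039} + \frac{1345}{24} = \frac{2766071}{48936}$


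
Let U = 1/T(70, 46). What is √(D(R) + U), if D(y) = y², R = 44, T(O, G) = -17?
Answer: √559487/17 ≈ 43.999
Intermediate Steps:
U = -1/17 (U = 1/(-17) = -1/17 ≈ -0.058824)
√(D(R) + U) = √(44² - 1/17) = √(1936 - 1/17) = √(32911/17) = √559487/17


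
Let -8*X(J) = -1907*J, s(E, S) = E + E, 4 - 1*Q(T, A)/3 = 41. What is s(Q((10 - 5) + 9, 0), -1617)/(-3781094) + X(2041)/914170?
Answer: 7359174239249/13826250807920 ≈ 0.53226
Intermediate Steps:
Q(T, A) = -111 (Q(T, A) = 12 - 3*41 = 12 - 123 = -111)
s(E, S) = 2*E
X(J) = 1907*J/8 (X(J) = -(-1907)*J/8 = 1907*J/8)
s(Q((10 - 5) + 9, 0), -1617)/(-3781094) + X(2041)/914170 = (2*(-111))/(-3781094) + ((1907/8)*2041)/914170 = -222*(-1/3781094) + (3892187/8)*(1/914170) = 111/1890547 + 3892187/7313360 = 7359174239249/13826250807920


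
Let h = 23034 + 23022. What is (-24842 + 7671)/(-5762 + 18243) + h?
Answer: 82115395/1783 ≈ 46055.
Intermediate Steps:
h = 46056
(-24842 + 7671)/(-5762 + 18243) + h = (-24842 + 7671)/(-5762 + 18243) + 46056 = -17171/12481 + 46056 = -17171*1/12481 + 46056 = -2453/1783 + 46056 = 82115395/1783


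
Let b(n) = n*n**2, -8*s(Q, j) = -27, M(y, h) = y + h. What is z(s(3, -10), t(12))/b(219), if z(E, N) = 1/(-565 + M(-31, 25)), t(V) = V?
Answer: -1/5997475089 ≈ -1.6674e-10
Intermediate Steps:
M(y, h) = h + y
s(Q, j) = 27/8 (s(Q, j) = -1/8*(-27) = 27/8)
b(n) = n**3
z(E, N) = -1/571 (z(E, N) = 1/(-565 + (25 - 31)) = 1/(-565 - 6) = 1/(-571) = -1/571)
z(s(3, -10), t(12))/b(219) = -1/(571*(219**3)) = -1/571/10503459 = -1/571*1/10503459 = -1/5997475089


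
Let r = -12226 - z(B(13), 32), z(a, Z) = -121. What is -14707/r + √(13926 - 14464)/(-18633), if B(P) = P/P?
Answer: 14707/12105 - I*√538/18633 ≈ 1.215 - 0.0012448*I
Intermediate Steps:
B(P) = 1
r = -12105 (r = -12226 - 1*(-121) = -12226 + 121 = -12105)
-14707/r + √(13926 - 14464)/(-18633) = -14707/(-12105) + √(13926 - 14464)/(-18633) = -14707*(-1/12105) + √(-538)*(-1/18633) = 14707/12105 + (I*√538)*(-1/18633) = 14707/12105 - I*√538/18633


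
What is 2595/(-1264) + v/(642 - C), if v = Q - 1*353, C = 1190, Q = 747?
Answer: -480019/173168 ≈ -2.7720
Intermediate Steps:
v = 394 (v = 747 - 1*353 = 747 - 353 = 394)
2595/(-1264) + v/(642 - C) = 2595/(-1264) + 394/(642 - 1*1190) = 2595*(-1/1264) + 394/(642 - 1190) = -2595/1264 + 394/(-548) = -2595/1264 + 394*(-1/548) = -2595/1264 - 197/274 = -480019/173168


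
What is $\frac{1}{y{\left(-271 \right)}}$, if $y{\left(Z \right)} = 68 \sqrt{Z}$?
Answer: $- \frac{i \sqrt{271}}{18428} \approx - 0.00089332 i$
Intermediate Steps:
$\frac{1}{y{\left(-271 \right)}} = \frac{1}{68 \sqrt{-271}} = \frac{1}{68 i \sqrt{271}} = - \frac{i \sqrt{271}}{18428}$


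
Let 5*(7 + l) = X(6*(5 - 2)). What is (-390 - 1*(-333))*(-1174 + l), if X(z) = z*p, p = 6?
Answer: 330429/5 ≈ 66086.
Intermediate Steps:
X(z) = 6*z (X(z) = z*6 = 6*z)
l = 73/5 (l = -7 + (6*(6*(5 - 2)))/5 = -7 + (6*(6*3))/5 = -7 + (6*18)/5 = -7 + (⅕)*108 = -7 + 108/5 = 73/5 ≈ 14.600)
(-390 - 1*(-333))*(-1174 + l) = (-390 - 1*(-333))*(-1174 + 73/5) = (-390 + 333)*(-5797/5) = -57*(-5797/5) = 330429/5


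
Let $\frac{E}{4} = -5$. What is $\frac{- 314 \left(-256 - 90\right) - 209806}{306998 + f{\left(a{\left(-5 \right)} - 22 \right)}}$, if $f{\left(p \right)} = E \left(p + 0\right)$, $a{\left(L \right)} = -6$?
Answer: $- \frac{50581}{153779} \approx -0.32892$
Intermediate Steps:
$E = -20$ ($E = 4 \left(-5\right) = -20$)
$f{\left(p \right)} = - 20 p$ ($f{\left(p \right)} = - 20 \left(p + 0\right) = - 20 p$)
$\frac{- 314 \left(-256 - 90\right) - 209806}{306998 + f{\left(a{\left(-5 \right)} - 22 \right)}} = \frac{- 314 \left(-256 - 90\right) - 209806}{306998 - 20 \left(-6 - 22\right)} = \frac{\left(-314\right) \left(-346\right) - 209806}{306998 - -560} = \frac{108644 - 209806}{306998 + 560} = - \frac{101162}{307558} = \left(-101162\right) \frac{1}{307558} = - \frac{50581}{153779}$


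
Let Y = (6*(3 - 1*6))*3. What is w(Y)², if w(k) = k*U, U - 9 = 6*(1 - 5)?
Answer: 656100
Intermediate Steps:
U = -15 (U = 9 + 6*(1 - 5) = 9 + 6*(-4) = 9 - 24 = -15)
Y = -54 (Y = (6*(3 - 6))*3 = (6*(-3))*3 = -18*3 = -54)
w(k) = -15*k (w(k) = k*(-15) = -15*k)
w(Y)² = (-15*(-54))² = 810² = 656100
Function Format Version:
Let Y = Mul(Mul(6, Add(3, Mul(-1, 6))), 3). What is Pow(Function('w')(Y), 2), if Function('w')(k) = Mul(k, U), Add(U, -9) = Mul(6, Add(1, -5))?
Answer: 656100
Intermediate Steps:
U = -15 (U = Add(9, Mul(6, Add(1, -5))) = Add(9, Mul(6, -4)) = Add(9, -24) = -15)
Y = -54 (Y = Mul(Mul(6, Add(3, -6)), 3) = Mul(Mul(6, -3), 3) = Mul(-18, 3) = -54)
Function('w')(k) = Mul(-15, k) (Function('w')(k) = Mul(k, -15) = Mul(-15, k))
Pow(Function('w')(Y), 2) = Pow(Mul(-15, -54), 2) = Pow(810, 2) = 656100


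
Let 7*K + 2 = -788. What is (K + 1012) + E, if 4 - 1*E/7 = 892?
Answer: -37218/7 ≈ -5316.9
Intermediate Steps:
E = -6216 (E = 28 - 7*892 = 28 - 6244 = -6216)
K = -790/7 (K = -2/7 + (⅐)*(-788) = -2/7 - 788/7 = -790/7 ≈ -112.86)
(K + 1012) + E = (-790/7 + 1012) - 6216 = 6294/7 - 6216 = -37218/7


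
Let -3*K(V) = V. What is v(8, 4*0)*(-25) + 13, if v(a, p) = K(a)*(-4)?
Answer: -761/3 ≈ -253.67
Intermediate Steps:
K(V) = -V/3
v(a, p) = 4*a/3 (v(a, p) = -a/3*(-4) = 4*a/3)
v(8, 4*0)*(-25) + 13 = ((4/3)*8)*(-25) + 13 = (32/3)*(-25) + 13 = -800/3 + 13 = -761/3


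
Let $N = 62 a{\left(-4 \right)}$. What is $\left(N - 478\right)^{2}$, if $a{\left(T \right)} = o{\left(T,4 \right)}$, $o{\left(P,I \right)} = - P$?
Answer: $52900$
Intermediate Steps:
$a{\left(T \right)} = - T$
$N = 248$ ($N = 62 \left(\left(-1\right) \left(-4\right)\right) = 62 \cdot 4 = 248$)
$\left(N - 478\right)^{2} = \left(248 - 478\right)^{2} = \left(-230\right)^{2} = 52900$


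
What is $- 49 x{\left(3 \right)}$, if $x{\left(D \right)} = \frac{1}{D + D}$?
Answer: $- \frac{49}{6} \approx -8.1667$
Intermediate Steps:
$x{\left(D \right)} = \frac{1}{2 D}$
$- 49 x{\left(3 \right)} = - 49 \frac{1}{2 \cdot 3} = - 49 \cdot \frac{1}{2} \cdot \frac{1}{3} = \left(-49\right) \frac{1}{6} = - \frac{49}{6}$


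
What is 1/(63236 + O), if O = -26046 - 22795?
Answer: 1/14395 ≈ 6.9469e-5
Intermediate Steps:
O = -48841
1/(63236 + O) = 1/(63236 - 48841) = 1/14395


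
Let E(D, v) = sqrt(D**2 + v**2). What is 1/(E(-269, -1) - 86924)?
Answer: -43462/3777854707 - sqrt(72362)/7555709414 ≈ -1.1540e-5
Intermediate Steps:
1/(E(-269, -1) - 86924) = 1/(sqrt((-269)**2 + (-1)**2) - 86924) = 1/(sqrt(72361 + 1) - 86924) = 1/(sqrt(72362) - 86924) = 1/(-86924 + sqrt(72362))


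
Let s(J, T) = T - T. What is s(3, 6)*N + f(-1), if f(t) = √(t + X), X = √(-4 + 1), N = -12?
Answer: √(-1 + I*√3) ≈ 0.70711 + 1.2247*I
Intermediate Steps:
s(J, T) = 0
X = I*√3 (X = √(-3) = I*√3 ≈ 1.732*I)
f(t) = √(t + I*√3)
s(3, 6)*N + f(-1) = 0*(-12) + √(-1 + I*√3) = 0 + √(-1 + I*√3) = √(-1 + I*√3)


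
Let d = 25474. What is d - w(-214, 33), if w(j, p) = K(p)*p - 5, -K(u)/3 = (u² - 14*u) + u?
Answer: 90819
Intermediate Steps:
K(u) = -3*u² + 39*u (K(u) = -3*((u² - 14*u) + u) = -3*(u² - 13*u) = -3*u² + 39*u)
w(j, p) = -5 + 3*p²*(13 - p) (w(j, p) = (3*p*(13 - p))*p - 5 = 3*p²*(13 - p) - 5 = -5 + 3*p²*(13 - p))
d - w(-214, 33) = 25474 - (-5 + 3*33²*(13 - 1*33)) = 25474 - (-5 + 3*1089*(13 - 33)) = 25474 - (-5 + 3*1089*(-20)) = 25474 - (-5 - 65340) = 25474 - 1*(-65345) = 25474 + 65345 = 90819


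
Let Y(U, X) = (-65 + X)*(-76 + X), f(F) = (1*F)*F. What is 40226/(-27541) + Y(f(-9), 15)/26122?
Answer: -483391761/359713001 ≈ -1.3438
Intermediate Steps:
f(F) = F² (f(F) = F*F = F²)
Y(U, X) = (-76 + X)*(-65 + X)
40226/(-27541) + Y(f(-9), 15)/26122 = 40226/(-27541) + (4940 + 15² - 141*15)/26122 = 40226*(-1/27541) + (4940 + 225 - 2115)*(1/26122) = -40226/27541 + 3050*(1/26122) = -40226/27541 + 1525/13061 = -483391761/359713001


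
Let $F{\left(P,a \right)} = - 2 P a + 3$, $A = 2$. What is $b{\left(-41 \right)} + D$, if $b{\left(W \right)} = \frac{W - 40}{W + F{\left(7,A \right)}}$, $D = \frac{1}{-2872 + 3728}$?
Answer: $\frac{11567}{9416} \approx 1.2284$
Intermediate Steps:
$F{\left(P,a \right)} = 3 - 2 P a$ ($F{\left(P,a \right)} = - 2 P a + 3 = 3 - 2 P a$)
$D = \frac{1}{856} \approx 0.0011682$
$b{\left(W \right)} = \frac{-40 + W}{-25 + W}$ ($b{\left(W \right)} = \frac{W - 40}{W + \left(3 - 14 \cdot 2\right)} = \frac{-40 + W}{W + \left(3 - 28\right)} = \frac{-40 + W}{W - 25} = \frac{-40 + W}{-25 + W}$)
$b{\left(-41 \right)} + D = \frac{-40 - 41}{-25 - 41} + \frac{1}{856} = \frac{1}{-66} \left(-81\right) + \frac{1}{856} = \left(- \frac{1}{66}\right) \left(-81\right) + \frac{1}{856} = \frac{27}{22} + \frac{1}{856} = \frac{11567}{9416}$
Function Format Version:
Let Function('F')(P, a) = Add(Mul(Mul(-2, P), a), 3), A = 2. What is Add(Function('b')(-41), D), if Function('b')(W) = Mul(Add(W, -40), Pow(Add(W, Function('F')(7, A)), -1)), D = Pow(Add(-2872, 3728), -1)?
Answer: Rational(11567, 9416) ≈ 1.2284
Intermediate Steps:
Function('F')(P, a) = Add(3, Mul(-2, P, a)) (Function('F')(P, a) = Add(Mul(-2, P, a), 3) = Add(3, Mul(-2, P, a)))
D = Rational(1, 856) (D = Pow(856, -1) = Rational(1, 856) ≈ 0.0011682)
Function('b')(W) = Mul(Pow(Add(-25, W), -1), Add(-40, W)) (Function('b')(W) = Mul(Add(W, -40), Pow(Add(W, Add(3, Mul(-2, 7, 2))), -1)) = Mul(Add(-40, W), Pow(Add(W, Add(3, -28)), -1)) = Mul(Add(-40, W), Pow(Add(W, -25), -1)) = Mul(Add(-40, W), Pow(Add(-25, W), -1)) = Mul(Pow(Add(-25, W), -1), Add(-40, W)))
Add(Function('b')(-41), D) = Add(Mul(Pow(Add(-25, -41), -1), Add(-40, -41)), Rational(1, 856)) = Add(Mul(Pow(-66, -1), -81), Rational(1, 856)) = Add(Mul(Rational(-1, 66), -81), Rational(1, 856)) = Add(Rational(27, 22), Rational(1, 856)) = Rational(11567, 9416)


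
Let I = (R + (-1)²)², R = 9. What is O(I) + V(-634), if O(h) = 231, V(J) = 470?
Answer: 701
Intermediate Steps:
I = 100 (I = (9 + (-1)²)² = (9 + 1)² = 10² = 100)
O(I) + V(-634) = 231 + 470 = 701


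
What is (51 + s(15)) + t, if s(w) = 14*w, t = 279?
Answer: 540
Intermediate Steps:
(51 + s(15)) + t = (51 + 14*15) + 279 = (51 + 210) + 279 = 261 + 279 = 540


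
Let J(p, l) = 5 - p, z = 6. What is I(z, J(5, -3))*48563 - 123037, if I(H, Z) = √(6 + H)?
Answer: -123037 + 97126*√3 ≈ 45190.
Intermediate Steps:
I(z, J(5, -3))*48563 - 123037 = √(6 + 6)*48563 - 123037 = √12*48563 - 123037 = (2*√3)*48563 - 123037 = 97126*√3 - 123037 = -123037 + 97126*√3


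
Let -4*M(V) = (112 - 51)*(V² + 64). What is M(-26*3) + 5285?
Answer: -88472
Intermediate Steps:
M(V) = -976 - 61*V²/4 (M(V) = -(112 - 51)*(V² + 64)/4 = -61*(64 + V²)/4 = -(3904 + 61*V²)/4 = -976 - 61*V²/4)
M(-26*3) + 5285 = (-976 - 61*(-26*3)²/4) + 5285 = (-976 - 61/4*(-78)²) + 5285 = (-976 - 61/4*6084) + 5285 = (-976 - 92781) + 5285 = -93757 + 5285 = -88472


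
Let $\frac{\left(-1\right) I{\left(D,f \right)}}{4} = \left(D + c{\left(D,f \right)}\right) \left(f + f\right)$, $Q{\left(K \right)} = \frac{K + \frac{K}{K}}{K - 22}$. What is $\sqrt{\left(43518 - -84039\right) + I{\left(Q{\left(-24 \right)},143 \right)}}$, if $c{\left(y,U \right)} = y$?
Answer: $\sqrt{126413} \approx 355.55$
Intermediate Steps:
$Q{\left(K \right)} = \frac{1 + K}{-22 + K}$ ($Q{\left(K \right)} = \frac{K + 1}{-22 + K} = \frac{1 + K}{-22 + K}$)
$I{\left(D,f \right)} = - 16 D f$ ($I{\left(D,f \right)} = - 4 \left(D + D\right) \left(f + f\right) = - 4 \cdot 2 D 2 f = - 4 \cdot 4 D f = - 16 D f$)
$\sqrt{\left(43518 - -84039\right) + I{\left(Q{\left(-24 \right)},143 \right)}} = \sqrt{\left(43518 - -84039\right) - 16 \frac{1 - 24}{-22 - 24} \cdot 143} = \sqrt{\left(43518 + 84039\right) - 16 \frac{1}{-46} \left(-23\right) 143} = \sqrt{127557 - 16 \left(\left(- \frac{1}{46}\right) \left(-23\right)\right) 143} = \sqrt{127557 - 8 \cdot 143} = \sqrt{127557 - 1144} = \sqrt{126413}$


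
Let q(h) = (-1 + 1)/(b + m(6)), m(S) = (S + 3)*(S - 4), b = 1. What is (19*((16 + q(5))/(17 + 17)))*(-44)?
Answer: -6688/17 ≈ -393.41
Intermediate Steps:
m(S) = (-4 + S)*(3 + S) (m(S) = (3 + S)*(-4 + S) = (-4 + S)*(3 + S))
q(h) = 0 (q(h) = (-1 + 1)/(1 + (-12 + 6² - 1*6)) = 0/(1 + (-12 + 36 - 6)) = 0/(1 + 18) = 0/19 = 0*(1/19) = 0)
(19*((16 + q(5))/(17 + 17)))*(-44) = (19*((16 + 0)/(17 + 17)))*(-44) = (19*(16/34))*(-44) = (19*(16*(1/34)))*(-44) = (19*(8/17))*(-44) = (152/17)*(-44) = -6688/17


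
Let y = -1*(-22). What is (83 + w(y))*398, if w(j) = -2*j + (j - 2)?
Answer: 23482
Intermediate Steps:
y = 22
w(j) = -2 - j (w(j) = -2*j + (-2 + j) = -2 - j)
(83 + w(y))*398 = (83 + (-2 - 1*22))*398 = (83 + (-2 - 22))*398 = (83 - 24)*398 = 59*398 = 23482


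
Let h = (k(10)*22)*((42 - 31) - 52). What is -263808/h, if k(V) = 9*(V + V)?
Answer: 3664/2255 ≈ 1.6248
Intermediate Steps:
k(V) = 18*V (k(V) = 9*(2*V) = 18*V)
h = -162360 (h = ((18*10)*22)*((42 - 31) - 52) = (180*22)*(11 - 52) = 3960*(-41) = -162360)
-263808/h = -263808/(-162360) = -263808*(-1/162360) = 3664/2255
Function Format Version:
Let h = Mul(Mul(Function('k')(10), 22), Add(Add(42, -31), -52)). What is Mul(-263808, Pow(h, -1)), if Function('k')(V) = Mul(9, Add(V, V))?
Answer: Rational(3664, 2255) ≈ 1.6248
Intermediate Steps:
Function('k')(V) = Mul(18, V) (Function('k')(V) = Mul(9, Mul(2, V)) = Mul(18, V))
h = -162360 (h = Mul(Mul(Mul(18, 10), 22), Add(Add(42, -31), -52)) = Mul(Mul(180, 22), Add(11, -52)) = Mul(3960, -41) = -162360)
Mul(-263808, Pow(h, -1)) = Mul(-263808, Pow(-162360, -1)) = Mul(-263808, Rational(-1, 162360)) = Rational(3664, 2255)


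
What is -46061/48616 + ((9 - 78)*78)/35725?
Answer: -1907180537/1736806600 ≈ -1.0981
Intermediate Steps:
-46061/48616 + ((9 - 78)*78)/35725 = -46061*1/48616 - 69*78*(1/35725) = -46061/48616 - 5382*1/35725 = -46061/48616 - 5382/35725 = -1907180537/1736806600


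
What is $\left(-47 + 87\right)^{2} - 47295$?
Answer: $-45695$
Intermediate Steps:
$\left(-47 + 87\right)^{2} - 47295 = 40^{2} - 47295 = 1600 - 47295 = -45695$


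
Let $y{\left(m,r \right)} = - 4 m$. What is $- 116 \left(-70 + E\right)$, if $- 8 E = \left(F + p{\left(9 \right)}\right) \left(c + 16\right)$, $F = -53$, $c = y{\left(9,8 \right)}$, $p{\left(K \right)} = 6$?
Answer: $21750$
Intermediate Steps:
$c = -36$ ($c = \left(-4\right) 9 = -36$)
$E = - \frac{235}{2}$ ($E = - \frac{\left(-53 + 6\right) \left(-36 + 16\right)}{8} = - \frac{\left(-47\right) \left(-20\right)}{8} = \left(- \frac{1}{8}\right) 940 = - \frac{235}{2} \approx -117.5$)
$- 116 \left(-70 + E\right) = - 116 \left(-70 - \frac{235}{2}\right) = \left(-116\right) \left(- \frac{375}{2}\right) = 21750$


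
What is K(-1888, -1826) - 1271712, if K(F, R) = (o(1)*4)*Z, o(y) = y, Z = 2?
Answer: -1271704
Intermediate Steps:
K(F, R) = 8 (K(F, R) = (1*4)*2 = 4*2 = 8)
K(-1888, -1826) - 1271712 = 8 - 1271712 = -1271704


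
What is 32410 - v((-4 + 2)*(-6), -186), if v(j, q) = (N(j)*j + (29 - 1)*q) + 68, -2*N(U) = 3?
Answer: 37568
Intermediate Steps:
N(U) = -3/2 (N(U) = -1/2*3 = -3/2)
v(j, q) = 68 + 28*q - 3*j/2 (v(j, q) = (-3*j/2 + (29 - 1)*q) + 68 = (-3*j/2 + 28*q) + 68 = (28*q - 3*j/2) + 68 = 68 + 28*q - 3*j/2)
32410 - v((-4 + 2)*(-6), -186) = 32410 - (68 + 28*(-186) - 3*(-4 + 2)*(-6)/2) = 32410 - (68 - 5208 - (-3)*(-6)) = 32410 - (68 - 5208 - 3/2*12) = 32410 - (68 - 5208 - 18) = 32410 - 1*(-5158) = 32410 + 5158 = 37568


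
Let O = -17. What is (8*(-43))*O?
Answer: 5848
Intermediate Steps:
(8*(-43))*O = (8*(-43))*(-17) = -344*(-17) = 5848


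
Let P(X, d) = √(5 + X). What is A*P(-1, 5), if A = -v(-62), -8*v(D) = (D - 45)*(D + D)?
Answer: 3317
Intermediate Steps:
v(D) = -D*(-45 + D)/4 (v(D) = -(D - 45)*(D + D)/8 = -(-45 + D)*2*D/8 = -D*(-45 + D)/4)
A = 3317/2 (A = -(-62)*(45 - 1*(-62))/4 = -(-62)*(45 + 62)/4 = -(-62)*107/4 = -1*(-3317/2) = 3317/2 ≈ 1658.5)
A*P(-1, 5) = 3317*√(5 - 1)/2 = 3317*√4/2 = (3317/2)*2 = 3317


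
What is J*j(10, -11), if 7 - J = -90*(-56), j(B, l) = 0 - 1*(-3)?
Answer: -15099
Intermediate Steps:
j(B, l) = 3 (j(B, l) = 0 + 3 = 3)
J = -5033 (J = 7 - (-90)*(-56) = 7 - 1*5040 = 7 - 5040 = -5033)
J*j(10, -11) = -5033*3 = -15099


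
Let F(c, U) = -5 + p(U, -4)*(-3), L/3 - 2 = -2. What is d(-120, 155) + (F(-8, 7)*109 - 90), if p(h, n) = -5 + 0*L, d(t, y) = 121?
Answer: 1121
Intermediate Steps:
L = 0 (L = 6 + 3*(-2) = 6 - 6 = 0)
p(h, n) = -5 (p(h, n) = -5 + 0*0 = -5 + 0 = -5)
F(c, U) = 10 (F(c, U) = -5 - 5*(-3) = -5 + 15 = 10)
d(-120, 155) + (F(-8, 7)*109 - 90) = 121 + (10*109 - 90) = 121 + (1090 - 90) = 121 + 1000 = 1121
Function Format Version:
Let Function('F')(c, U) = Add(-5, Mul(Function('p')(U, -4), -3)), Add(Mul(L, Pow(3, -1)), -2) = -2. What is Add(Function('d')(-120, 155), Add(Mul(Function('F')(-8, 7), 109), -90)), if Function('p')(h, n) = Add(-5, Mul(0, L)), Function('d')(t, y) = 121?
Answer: 1121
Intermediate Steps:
L = 0 (L = Add(6, Mul(3, -2)) = Add(6, -6) = 0)
Function('p')(h, n) = -5 (Function('p')(h, n) = Add(-5, Mul(0, 0)) = Add(-5, 0) = -5)
Function('F')(c, U) = 10 (Function('F')(c, U) = Add(-5, Mul(-5, -3)) = Add(-5, 15) = 10)
Add(Function('d')(-120, 155), Add(Mul(Function('F')(-8, 7), 109), -90)) = Add(121, Add(Mul(10, 109), -90)) = Add(121, Add(1090, -90)) = Add(121, 1000) = 1121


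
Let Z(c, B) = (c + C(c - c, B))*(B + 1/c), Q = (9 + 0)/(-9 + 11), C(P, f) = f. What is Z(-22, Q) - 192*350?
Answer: -1480115/22 ≈ -67278.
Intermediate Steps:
Q = 9/2 ≈ 4.5000
Z(c, B) = (B + c)*(B + 1/c) (Z(c, B) = (c + B)*(B + 1/c) = (B + c)*(B + 1/c))
Z(-22, Q) - 192*350 = (1 + (9/2)² + (9/2)*(-22) + (9/2)/(-22)) - 192*350 = (1 + 81/4 - 99 + (9/2)*(-1/22)) - 67200 = (1 + 81/4 - 99 - 9/44) - 67200 = -1715/22 - 67200 = -1480115/22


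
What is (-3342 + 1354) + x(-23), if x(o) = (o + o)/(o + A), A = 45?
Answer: -21891/11 ≈ -1990.1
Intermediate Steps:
x(o) = 2*o/(45 + o) (x(o) = (o + o)/(o + 45) = (2*o)/(45 + o) = 2*o/(45 + o))
(-3342 + 1354) + x(-23) = (-3342 + 1354) + 2*(-23)/(45 - 23) = -1988 + 2*(-23)/22 = -1988 + 2*(-23)*(1/22) = -1988 - 23/11 = -21891/11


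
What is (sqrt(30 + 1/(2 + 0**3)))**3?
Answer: 61*sqrt(122)/4 ≈ 168.44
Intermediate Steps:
(sqrt(30 + 1/(2 + 0**3)))**3 = (sqrt(30 + 1/(2 + 0)))**3 = (sqrt(30 + 1/2))**3 = (sqrt(61/2))**3 = (sqrt(122)/2)**3 = 61*sqrt(122)/4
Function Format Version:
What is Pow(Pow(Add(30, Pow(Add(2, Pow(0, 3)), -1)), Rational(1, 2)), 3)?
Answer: Mul(Rational(61, 4), Pow(122, Rational(1, 2))) ≈ 168.44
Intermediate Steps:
Pow(Pow(Add(30, Pow(Add(2, Pow(0, 3)), -1)), Rational(1, 2)), 3) = Pow(Pow(Add(30, Pow(Add(2, 0), -1)), Rational(1, 2)), 3) = Pow(Pow(Add(30, Pow(2, -1)), Rational(1, 2)), 3) = Pow(Pow(Add(30, Rational(1, 2)), Rational(1, 2)), 3) = Pow(Pow(Rational(61, 2), Rational(1, 2)), 3) = Pow(Mul(Rational(1, 2), Pow(122, Rational(1, 2))), 3) = Mul(Rational(61, 4), Pow(122, Rational(1, 2)))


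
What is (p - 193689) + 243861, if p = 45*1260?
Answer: 106872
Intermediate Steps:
p = 56700
(p - 193689) + 243861 = (56700 - 193689) + 243861 = -136989 + 243861 = 106872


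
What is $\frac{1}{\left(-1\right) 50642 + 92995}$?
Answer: $\frac{1}{42353} \approx 2.3611 \cdot 10^{-5}$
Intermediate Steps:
$\frac{1}{\left(-1\right) 50642 + 92995} = \frac{1}{-50642 + 92995} = \frac{1}{42353}$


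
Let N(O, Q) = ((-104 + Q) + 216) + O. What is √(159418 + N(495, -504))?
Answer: √159521 ≈ 399.40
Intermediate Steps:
N(O, Q) = 112 + O + Q (N(O, Q) = (112 + Q) + O = 112 + O + Q)
√(159418 + N(495, -504)) = √(159418 + (112 + 495 - 504)) = √(159418 + 103) = √159521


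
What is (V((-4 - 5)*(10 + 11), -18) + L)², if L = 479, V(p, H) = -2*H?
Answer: 265225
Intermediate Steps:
(V((-4 - 5)*(10 + 11), -18) + L)² = (-2*(-18) + 479)² = (36 + 479)² = 515² = 265225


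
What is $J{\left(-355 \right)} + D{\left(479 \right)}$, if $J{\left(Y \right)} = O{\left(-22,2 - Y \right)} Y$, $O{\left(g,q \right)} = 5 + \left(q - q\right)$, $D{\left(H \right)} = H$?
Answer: $-1296$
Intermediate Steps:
$O{\left(g,q \right)} = 5$ ($O{\left(g,q \right)} = 5 + 0 = 5$)
$J{\left(Y \right)} = 5 Y$
$J{\left(-355 \right)} + D{\left(479 \right)} = 5 \left(-355\right) + 479 = -1775 + 479 = -1296$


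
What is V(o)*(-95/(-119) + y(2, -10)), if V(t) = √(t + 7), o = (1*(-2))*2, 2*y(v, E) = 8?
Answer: 571*√3/119 ≈ 8.3109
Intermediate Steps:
y(v, E) = 4 (y(v, E) = (½)*8 = 4)
o = -4 (o = -2*2 = -4)
V(t) = √(7 + t)
V(o)*(-95/(-119) + y(2, -10)) = √(7 - 4)*(-95/(-119) + 4) = √3*(-95*(-1/119) + 4) = √3*(95/119 + 4) = √3*(571/119) = 571*√3/119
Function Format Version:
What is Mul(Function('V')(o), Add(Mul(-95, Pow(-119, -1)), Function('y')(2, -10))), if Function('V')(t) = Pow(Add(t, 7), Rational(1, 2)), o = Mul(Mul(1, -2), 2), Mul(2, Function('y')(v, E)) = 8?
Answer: Mul(Rational(571, 119), Pow(3, Rational(1, 2))) ≈ 8.3109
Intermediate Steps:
Function('y')(v, E) = 4 (Function('y')(v, E) = Mul(Rational(1, 2), 8) = 4)
o = -4 (o = Mul(-2, 2) = -4)
Function('V')(t) = Pow(Add(7, t), Rational(1, 2))
Mul(Function('V')(o), Add(Mul(-95, Pow(-119, -1)), Function('y')(2, -10))) = Mul(Pow(Add(7, -4), Rational(1, 2)), Add(Mul(-95, Pow(-119, -1)), 4)) = Mul(Pow(3, Rational(1, 2)), Add(Mul(-95, Rational(-1, 119)), 4)) = Mul(Pow(3, Rational(1, 2)), Add(Rational(95, 119), 4)) = Mul(Pow(3, Rational(1, 2)), Rational(571, 119)) = Mul(Rational(571, 119), Pow(3, Rational(1, 2)))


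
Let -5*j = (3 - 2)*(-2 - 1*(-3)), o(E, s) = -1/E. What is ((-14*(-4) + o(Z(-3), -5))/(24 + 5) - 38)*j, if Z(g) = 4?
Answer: 837/116 ≈ 7.2155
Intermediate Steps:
j = -⅕ (j = -(3 - 2)*(-2 - 1*(-3))/5 = -(-2 + 3)/5 = -1/5 = -⅕*1 = -⅕ ≈ -0.20000)
((-14*(-4) + o(Z(-3), -5))/(24 + 5) - 38)*j = ((-14*(-4) - 1/4)/(24 + 5) - 38)*(-⅕) = ((56 - 1*¼)/29 - 38)*(-⅕) = ((56 - ¼)*(1/29) - 38)*(-⅕) = ((223/4)*(1/29) - 38)*(-⅕) = (223/116 - 38)*(-⅕) = -4185/116*(-⅕) = 837/116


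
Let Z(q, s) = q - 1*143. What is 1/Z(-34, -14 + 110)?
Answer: -1/177 ≈ -0.0056497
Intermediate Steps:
Z(q, s) = -143 + q (Z(q, s) = q - 143 = -143 + q)
1/Z(-34, -14 + 110) = 1/(-143 - 34) = 1/(-177) = -1/177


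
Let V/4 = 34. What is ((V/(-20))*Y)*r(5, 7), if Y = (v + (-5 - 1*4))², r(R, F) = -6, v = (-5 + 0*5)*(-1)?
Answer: 3264/5 ≈ 652.80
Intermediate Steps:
V = 136 (V = 4*34 = 136)
v = 5 (v = (-5 + 0)*(-1) = -5*(-1) = 5)
Y = 16 (Y = (5 + (-5 - 1*4))² = (5 + (-5 - 4))² = (5 - 9)² = (-4)² = 16)
((V/(-20))*Y)*r(5, 7) = ((136/(-20))*16)*(-6) = ((136*(-1/20))*16)*(-6) = -34/5*16*(-6) = -544/5*(-6) = 3264/5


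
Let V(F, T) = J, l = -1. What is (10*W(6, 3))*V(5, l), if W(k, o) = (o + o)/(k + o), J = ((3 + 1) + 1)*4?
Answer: 400/3 ≈ 133.33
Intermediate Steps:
J = 20 (J = (4 + 1)*4 = 5*4 = 20)
V(F, T) = 20
W(k, o) = 2*o/(k + o) (W(k, o) = (2*o)/(k + o) = 2*o/(k + o))
(10*W(6, 3))*V(5, l) = (10*(2*3/(6 + 3)))*20 = (10*(2*3/9))*20 = (10*(2*3*(1/9)))*20 = (10*(2/3))*20 = (20/3)*20 = 400/3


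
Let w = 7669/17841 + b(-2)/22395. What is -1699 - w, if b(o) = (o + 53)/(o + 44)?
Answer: -3168693972379/1864562910 ≈ -1699.4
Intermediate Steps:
b(o) = (53 + o)/(44 + o)
w = 801588289/1864562910 (w = 7669/17841 + ((53 - 2)/(44 - 2))/22395 = 7669*(1/17841) + (51/42)*(1/22395) = 7669/17841 + ((1/42)*51)*(1/22395) = 7669/17841 + (17/14)*(1/22395) = 7669/17841 + 17/313530 = 801588289/1864562910 ≈ 0.42991)
-1699 - w = -1699 - 1*801588289/1864562910 = -1699 - 801588289/1864562910 = -3168693972379/1864562910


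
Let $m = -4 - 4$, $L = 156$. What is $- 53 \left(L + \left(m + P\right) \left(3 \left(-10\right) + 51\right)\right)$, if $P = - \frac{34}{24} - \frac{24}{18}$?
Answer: $\frac{14787}{4} \approx 3696.8$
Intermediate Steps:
$P = - \frac{11}{4}$ ($P = \left(-34\right) \frac{1}{24} - \frac{4}{3} = - \frac{17}{12} - \frac{4}{3} = - \frac{11}{4} \approx -2.75$)
$m = -8$ ($m = -4 - 4 = -8$)
$- 53 \left(L + \left(m + P\right) \left(3 \left(-10\right) + 51\right)\right) = - 53 \left(156 + \left(-8 - \frac{11}{4}\right) \left(3 \left(-10\right) + 51\right)\right) = - 53 \left(156 - \frac{43 \left(-30 + 51\right)}{4}\right) = - 53 \left(156 - \frac{903}{4}\right) = \left(-53\right) \left(- \frac{279}{4}\right) = \frac{14787}{4}$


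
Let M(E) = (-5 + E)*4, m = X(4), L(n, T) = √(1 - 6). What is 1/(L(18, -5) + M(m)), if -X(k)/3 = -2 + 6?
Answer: -68/4629 - I*√5/4629 ≈ -0.01469 - 0.00048306*I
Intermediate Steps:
L(n, T) = I*√5 (L(n, T) = √(-5) = I*√5)
X(k) = -12 (X(k) = -3*(-2 + 6) = -3*4 = -12)
m = -12
M(E) = -20 + 4*E
1/(L(18, -5) + M(m)) = 1/(I*√5 + (-20 + 4*(-12))) = 1/(I*√5 + (-20 - 48)) = 1/(I*√5 - 68) = 1/(-68 + I*√5)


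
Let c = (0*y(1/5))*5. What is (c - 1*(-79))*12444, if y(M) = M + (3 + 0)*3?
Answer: 983076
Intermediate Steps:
y(M) = 9 + M (y(M) = M + 3*3 = M + 9 = 9 + M)
c = 0 (c = (0*(9 + 1/5))*5 = (0*(46/5))*5 = 0*5 = 0)
(c - 1*(-79))*12444 = (0 - 1*(-79))*12444 = (0 + 79)*12444 = 79*12444 = 983076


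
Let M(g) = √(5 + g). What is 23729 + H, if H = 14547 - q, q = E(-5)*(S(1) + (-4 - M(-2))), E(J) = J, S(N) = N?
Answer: 38261 - 5*√3 ≈ 38252.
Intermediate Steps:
q = 15 + 5*√3 (q = -5*(1 + (-4 - √(5 - 2))) = -5*(1 + (-4 - √3)) = -5*(-3 - √3) = 15 + 5*√3 ≈ 23.660)
H = 14532 - 5*√3 (H = 14547 - (15 + 5*√3) = 14547 + (-15 - 5*√3) = 14532 - 5*√3 ≈ 14523.)
23729 + H = 23729 + (14532 - 5*√3) = 38261 - 5*√3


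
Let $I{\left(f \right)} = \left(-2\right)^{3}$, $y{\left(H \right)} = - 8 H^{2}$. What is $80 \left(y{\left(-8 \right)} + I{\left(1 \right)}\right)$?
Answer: $-41600$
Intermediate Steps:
$I{\left(f \right)} = -8$
$80 \left(y{\left(-8 \right)} + I{\left(1 \right)}\right) = 80 \left(- 8 \left(-8\right)^{2} - 8\right) = 80 \left(\left(-8\right) 64 - 8\right) = 80 \left(-512 - 8\right) = 80 \left(-520\right) = -41600$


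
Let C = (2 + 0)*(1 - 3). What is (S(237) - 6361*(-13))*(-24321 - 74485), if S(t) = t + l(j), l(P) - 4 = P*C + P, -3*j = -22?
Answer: -8192203072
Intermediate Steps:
C = -4 (C = 2*(-2) = -4)
j = 22/3 (j = -1/3*(-22) = 22/3 ≈ 7.3333)
l(P) = 4 - 3*P (l(P) = 4 + (P*(-4) + P) = 4 + (-4*P + P) = 4 - 3*P)
S(t) = -18 + t (S(t) = t + (4 - 3*22/3) = t + (4 - 22) = t - 18 = -18 + t)
(S(237) - 6361*(-13))*(-24321 - 74485) = ((-18 + 237) - 6361*(-13))*(-24321 - 74485) = (219 + 82693)*(-98806) = 82912*(-98806) = -8192203072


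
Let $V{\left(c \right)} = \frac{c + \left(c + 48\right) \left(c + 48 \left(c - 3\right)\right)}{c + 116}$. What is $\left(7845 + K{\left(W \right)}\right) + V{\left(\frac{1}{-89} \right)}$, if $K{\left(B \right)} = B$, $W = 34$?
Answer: $\frac{7183861109}{918747} \approx 7819.2$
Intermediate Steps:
$V{\left(c \right)} = \frac{c + \left(-144 + 49 c\right) \left(48 + c\right)}{116 + c}$ ($V{\left(c \right)} = \frac{c + \left(48 + c\right) \left(c + 48 \left(-3 + c\right)\right)}{116 + c} = \frac{c + \left(48 + c\right) \left(c + \left(-144 + 48 c\right)\right)}{116 + c} = \frac{c + \left(48 + c\right) \left(-144 + 49 c\right)}{116 + c} = \frac{c + \left(-144 + 49 c\right) \left(48 + c\right)}{116 + c}$)
$\left(7845 + K{\left(W \right)}\right) + V{\left(\frac{1}{-89} \right)} = \left(7845 + 34\right) + \frac{-6912 + 49 \left(\frac{1}{-89}\right)^{2} + \frac{2209}{-89}}{116 + \frac{1}{-89}} = 7879 + \frac{-6912 + 49 \left(- \frac{1}{89}\right)^{2} + 2209 \left(- \frac{1}{89}\right)}{116 - \frac{1}{89}} = 7879 + \frac{-6912 + 49 \cdot \frac{1}{7921} - \frac{2209}{89}}{\frac{10323}{89}} = 7879 + \frac{89 \left(-6912 + \frac{49}{7921} - \frac{2209}{89}\right)}{10323} = 7879 + \frac{89}{10323} \left(- \frac{54946504}{7921}\right) = 7879 - \frac{54946504}{918747} = \frac{7183861109}{918747}$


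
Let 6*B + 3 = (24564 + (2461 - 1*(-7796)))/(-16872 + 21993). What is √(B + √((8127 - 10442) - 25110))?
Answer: √(1845267 + 14569245*I*√1097)/1707 ≈ 9.117 + 9.0822*I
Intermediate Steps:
B = 1081/1707 (B = -½ + ((24564 + (2461 - 1*(-7796)))/(-16872 + 21993))/6 = -½ + ((24564 + (2461 + 7796))/5121)/6 = -½ + ((24564 + 10257)*(1/5121))/6 = -½ + (34821*(1/5121))/6 = -½ + (⅙)*(3869/569) = -½ + 3869/3414 = 1081/1707 ≈ 0.63328)
√(B + √((8127 - 10442) - 25110)) = √(1081/1707 + √((8127 - 10442) - 25110)) = √(1081/1707 + √(-2315 - 25110)) = √(1081/1707 + √(-27425)) = √(1081/1707 + 5*I*√1097)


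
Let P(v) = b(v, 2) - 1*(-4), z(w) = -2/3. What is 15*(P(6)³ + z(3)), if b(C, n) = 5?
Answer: 10925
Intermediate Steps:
z(w) = -⅔ (z(w) = -2*⅓ = -⅔)
P(v) = 9 (P(v) = 5 - 1*(-4) = 5 + 4 = 9)
15*(P(6)³ + z(3)) = 15*(9³ - ⅔) = 15*(729 - ⅔) = 15*(2185/3) = 10925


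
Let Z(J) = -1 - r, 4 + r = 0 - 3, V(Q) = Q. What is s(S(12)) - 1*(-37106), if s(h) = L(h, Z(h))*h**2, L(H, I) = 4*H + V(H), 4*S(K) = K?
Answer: 37241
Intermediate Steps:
r = -7 (r = -4 + (0 - 3) = -4 - 3 = -7)
S(K) = K/4
Z(J) = 6 (Z(J) = -1 - 1*(-7) = -1 + 7 = 6)
L(H, I) = 5*H (L(H, I) = 4*H + H = 5*H)
s(h) = 5*h**3 (s(h) = (5*h)*h**2 = 5*h**3)
s(S(12)) - 1*(-37106) = 5*((1/4)*12)**3 - 1*(-37106) = 5*3**3 + 37106 = 5*27 + 37106 = 135 + 37106 = 37241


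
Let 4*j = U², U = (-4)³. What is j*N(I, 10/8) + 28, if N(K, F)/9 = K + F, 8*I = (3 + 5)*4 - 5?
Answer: 42652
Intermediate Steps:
U = -64
I = 27/8 (I = ((3 + 5)*4 - 5)/8 = (8*4 - 5)/8 = (32 - 5)/8 = (⅛)*27 = 27/8 ≈ 3.3750)
N(K, F) = 9*F + 9*K (N(K, F) = 9*(K + F) = 9*(F + K) = 9*F + 9*K)
j = 1024 (j = (¼)*(-64)² = (¼)*4096 = 1024)
j*N(I, 10/8) + 28 = 1024*(9*(10/8) + 9*(27/8)) + 28 = 1024*(9*(10*(⅛)) + 243/8) + 28 = 1024*(9*(5/4) + 243/8) + 28 = 1024*(45/4 + 243/8) + 28 = 1024*(333/8) + 28 = 42624 + 28 = 42652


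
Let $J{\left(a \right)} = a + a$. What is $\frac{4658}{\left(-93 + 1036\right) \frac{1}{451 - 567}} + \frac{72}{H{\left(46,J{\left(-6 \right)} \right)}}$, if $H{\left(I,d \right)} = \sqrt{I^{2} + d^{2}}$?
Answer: $- \frac{540328}{943} + \frac{36 \sqrt{565}}{565} \approx -571.47$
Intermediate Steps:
$J{\left(a \right)} = 2 a$
$\frac{4658}{\left(-93 + 1036\right) \frac{1}{451 - 567}} + \frac{72}{H{\left(46,J{\left(-6 \right)} \right)}} = \frac{4658}{\left(-93 + 1036\right) \frac{1}{451 - 567}} + \frac{72}{\sqrt{46^{2} + \left(2 \left(-6\right)\right)^{2}}} = \frac{4658}{943 \frac{1}{-116}} + \frac{72}{\sqrt{2116 + \left(-12\right)^{2}}} = \frac{4658}{943 \left(- \frac{1}{116}\right)} + \frac{72}{\sqrt{2116 + 144}} = \frac{4658}{- \frac{943}{116}} + \frac{72}{\sqrt{2260}} = 4658 \left(- \frac{116}{943}\right) + \frac{72}{2 \sqrt{565}} = - \frac{540328}{943} + 72 \frac{\sqrt{565}}{1130} = - \frac{540328}{943} + \frac{36 \sqrt{565}}{565}$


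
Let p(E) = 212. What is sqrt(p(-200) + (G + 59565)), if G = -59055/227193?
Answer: sqrt(342830624782762)/75731 ≈ 244.49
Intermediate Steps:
G = -19685/75731 (G = -59055*1/227193 = -19685/75731 ≈ -0.25993)
sqrt(p(-200) + (G + 59565)) = sqrt(212 + (-19685/75731 + 59565)) = sqrt(212 + 4510897330/75731) = sqrt(4526952302/75731) = sqrt(342830624782762)/75731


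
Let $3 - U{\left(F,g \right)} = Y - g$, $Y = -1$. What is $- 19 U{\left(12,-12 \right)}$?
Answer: $152$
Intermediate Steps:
$U{\left(F,g \right)} = 4 + g$ ($U{\left(F,g \right)} = 3 - \left(-1 - g\right) = 3 + \left(1 + g\right) = 4 + g$)
$- 19 U{\left(12,-12 \right)} = - 19 \left(4 - 12\right) = \left(-19\right) \left(-8\right) = 152$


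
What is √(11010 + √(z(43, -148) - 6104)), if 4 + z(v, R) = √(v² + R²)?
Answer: √(11010 + I*√(6108 - √23753)) ≈ 104.93 + 0.3677*I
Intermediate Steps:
z(v, R) = -4 + √(R² + v²) (z(v, R) = -4 + √(v² + R²) = -4 + √(R² + v²))
√(11010 + √(z(43, -148) - 6104)) = √(11010 + √((-4 + √((-148)² + 43²)) - 6104)) = √(11010 + √((-4 + √(21904 + 1849)) - 6104)) = √(11010 + √((-4 + √23753) - 6104)) = √(11010 + √(-6108 + √23753))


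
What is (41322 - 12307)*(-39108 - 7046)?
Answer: -1339158310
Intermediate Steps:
(41322 - 12307)*(-39108 - 7046) = 29015*(-46154) = -1339158310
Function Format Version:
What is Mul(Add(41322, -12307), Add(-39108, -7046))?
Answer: -1339158310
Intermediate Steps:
Mul(Add(41322, -12307), Add(-39108, -7046)) = Mul(29015, -46154) = -1339158310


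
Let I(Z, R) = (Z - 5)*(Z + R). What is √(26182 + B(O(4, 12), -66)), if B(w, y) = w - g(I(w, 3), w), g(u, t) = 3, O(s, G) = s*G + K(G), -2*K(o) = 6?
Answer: 4*√1639 ≈ 161.94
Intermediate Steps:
K(o) = -3 (K(o) = -½*6 = -3)
I(Z, R) = (-5 + Z)*(R + Z)
O(s, G) = -3 + G*s (O(s, G) = s*G - 3 = G*s - 3 = -3 + G*s)
B(w, y) = -3 + w (B(w, y) = w - 1*3 = w - 3 = -3 + w)
√(26182 + B(O(4, 12), -66)) = √(26182 + (-3 + (-3 + 12*4))) = √(26182 + (-3 + (-3 + 48))) = √(26182 + (-3 + 45)) = √(26182 + 42) = √26224 = 4*√1639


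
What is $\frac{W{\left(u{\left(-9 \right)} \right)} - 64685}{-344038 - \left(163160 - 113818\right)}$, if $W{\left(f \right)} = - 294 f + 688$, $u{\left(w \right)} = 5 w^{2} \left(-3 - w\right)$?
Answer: $\frac{778417}{393380} \approx 1.9788$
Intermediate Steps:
$u{\left(w \right)} = 5 w^{2} \left(-3 - w\right)$
$W{\left(f \right)} = 688 - 294 f$
$\frac{W{\left(u{\left(-9 \right)} \right)} - 64685}{-344038 - \left(163160 - 113818\right)} = \frac{\left(688 - 294 \cdot 5 \left(-9\right)^{2} \left(-3 - -9\right)\right) - 64685}{-344038 - \left(163160 - 113818\right)} = \frac{\left(688 - 294 \cdot 5 \cdot 81 \left(-3 + 9\right)\right) - 64685}{-344038 - 49342} = \frac{\left(688 - 294 \cdot 5 \cdot 81 \cdot 6\right) - 64685}{-344038 - 49342} = \frac{\left(688 - 714420\right) - 64685}{-344038 + \left(-86495 + 37153\right)} = \frac{\left(688 - 714420\right) - 64685}{-344038 - 49342} = \frac{-713732 - 64685}{-393380} = \left(-778417\right) \left(- \frac{1}{393380}\right) = \frac{778417}{393380}$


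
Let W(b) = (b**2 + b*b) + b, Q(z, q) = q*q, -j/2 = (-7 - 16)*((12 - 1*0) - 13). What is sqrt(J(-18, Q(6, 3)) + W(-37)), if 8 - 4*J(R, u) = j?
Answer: sqrt(10858)/2 ≈ 52.101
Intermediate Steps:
j = -46 (j = -2*(-7 - 16)*((12 - 1*0) - 13) = -(-46)*((12 + 0) - 13) = -(-46)*(12 - 13) = -(-46)*(-1) = -2*23 = -46)
Q(z, q) = q**2
J(R, u) = 27/2 (J(R, u) = 2 - 1/4*(-46) = 2 + 23/2 = 27/2)
W(b) = b + 2*b**2 (W(b) = (b**2 + b**2) + b = 2*b**2 + b = b + 2*b**2)
sqrt(J(-18, Q(6, 3)) + W(-37)) = sqrt(27/2 - 37*(1 + 2*(-37))) = sqrt(27/2 - 37*(1 - 74)) = sqrt(27/2 - 37*(-73)) = sqrt(27/2 + 2701) = sqrt(5429/2) = sqrt(10858)/2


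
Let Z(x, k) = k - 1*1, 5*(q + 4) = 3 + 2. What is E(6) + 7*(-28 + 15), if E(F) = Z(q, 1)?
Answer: -91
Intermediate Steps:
q = -3 (q = -4 + (3 + 2)/5 = -4 + (⅕)*5 = -4 + 1 = -3)
Z(x, k) = -1 + k (Z(x, k) = k - 1 = -1 + k)
E(F) = 0 (E(F) = -1 + 1 = 0)
E(6) + 7*(-28 + 15) = 0 + 7*(-28 + 15) = 0 + 7*(-13) = 0 - 91 = -91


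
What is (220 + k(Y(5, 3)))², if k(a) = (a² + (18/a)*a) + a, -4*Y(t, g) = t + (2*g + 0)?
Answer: 15093225/256 ≈ 58958.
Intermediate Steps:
Y(t, g) = -g/2 - t/4 (Y(t, g) = -(t + (2*g + 0))/4 = -(t + 2*g)/4 = -g/2 - t/4)
k(a) = 18 + a + a² (k(a) = (a² + 18) + a = (18 + a²) + a = 18 + a + a²)
(220 + k(Y(5, 3)))² = (220 + (18 + (-½*3 - ¼*5) + (-½*3 - ¼*5)²))² = (220 + (18 + (-3/2 - 5/4) + (-3/2 - 5/4)²))² = (220 + (18 - 11/4 + (-11/4)²))² = (220 + (18 - 11/4 + 121/16))² = (220 + 365/16)² = (3885/16)² = 15093225/256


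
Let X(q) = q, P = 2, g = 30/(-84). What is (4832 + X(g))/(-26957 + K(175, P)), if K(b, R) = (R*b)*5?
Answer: -67643/352898 ≈ -0.19168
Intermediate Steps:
g = -5/14 (g = 30*(-1/84) = -5/14 ≈ -0.35714)
K(b, R) = 5*R*b
(4832 + X(g))/(-26957 + K(175, P)) = (4832 - 5/14)/(-26957 + 5*2*175) = 67643/(14*(-26957 + 1750)) = (67643/14)/(-25207) = (67643/14)*(-1/25207) = -67643/352898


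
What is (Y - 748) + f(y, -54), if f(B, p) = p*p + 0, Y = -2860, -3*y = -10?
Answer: -692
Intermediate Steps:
y = 10/3 (y = -⅓*(-10) = 10/3 ≈ 3.3333)
f(B, p) = p² (f(B, p) = p² + 0 = p²)
(Y - 748) + f(y, -54) = (-2860 - 748) + (-54)² = -3608 + 2916 = -692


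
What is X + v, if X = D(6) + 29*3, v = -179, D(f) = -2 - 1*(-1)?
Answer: -93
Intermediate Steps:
D(f) = -1 (D(f) = -2 + 1 = -1)
X = 86 (X = -1 + 29*3 = -1 + 87 = 86)
X + v = 86 - 179 = -93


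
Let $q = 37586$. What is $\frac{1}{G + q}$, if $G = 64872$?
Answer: $\frac{1}{102458} \approx 9.7601 \cdot 10^{-6}$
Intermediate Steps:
$\frac{1}{G + q} = \frac{1}{64872 + 37586} = \frac{1}{102458}$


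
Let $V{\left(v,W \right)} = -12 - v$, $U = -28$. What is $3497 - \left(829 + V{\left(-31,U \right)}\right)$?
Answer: $2649$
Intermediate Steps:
$3497 - \left(829 + V{\left(-31,U \right)}\right) = 3497 - \left(817 + 31\right) = 3497 - 848 = 2649$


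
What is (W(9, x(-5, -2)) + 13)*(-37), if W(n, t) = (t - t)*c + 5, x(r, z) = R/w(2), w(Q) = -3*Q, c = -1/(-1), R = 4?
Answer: -666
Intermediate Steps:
c = 1 (c = -1*(-1) = 1)
x(r, z) = -⅔ (x(r, z) = 4/((-3*2)) = 4/(-6) = 4*(-⅙) = -⅔)
W(n, t) = 5 (W(n, t) = (t - t)*1 + 5 = 0*1 + 5 = 0 + 5 = 5)
(W(9, x(-5, -2)) + 13)*(-37) = (5 + 13)*(-37) = 18*(-37) = -666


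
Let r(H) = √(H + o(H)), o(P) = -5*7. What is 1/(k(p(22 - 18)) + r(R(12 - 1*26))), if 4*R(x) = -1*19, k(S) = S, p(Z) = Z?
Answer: 16/223 - 2*I*√159/223 ≈ 0.071749 - 0.11309*I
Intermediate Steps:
o(P) = -35
R(x) = -19/4 (R(x) = (-1*19)/4 = (¼)*(-19) = -19/4)
r(H) = √(-35 + H) (r(H) = √(H - 35) = √(-35 + H))
1/(k(p(22 - 18)) + r(R(12 - 1*26))) = 1/((22 - 18) + √(-35 - 19/4)) = 1/(4 + √(-159/4)) = 1/(4 + I*√159/2)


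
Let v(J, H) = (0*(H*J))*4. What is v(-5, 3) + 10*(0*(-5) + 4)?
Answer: 40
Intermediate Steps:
v(J, H) = 0 (v(J, H) = 0*4 = 0)
v(-5, 3) + 10*(0*(-5) + 4) = 0 + 10*(0*(-5) + 4) = 0 + 10*(0 + 4) = 0 + 10*4 = 0 + 40 = 40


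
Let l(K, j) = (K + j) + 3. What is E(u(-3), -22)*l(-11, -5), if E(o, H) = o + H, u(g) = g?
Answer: 325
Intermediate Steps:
E(o, H) = H + o
l(K, j) = 3 + K + j
E(u(-3), -22)*l(-11, -5) = (-22 - 3)*(3 - 11 - 5) = -25*(-13) = 325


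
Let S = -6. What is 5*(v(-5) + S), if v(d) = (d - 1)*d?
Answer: 120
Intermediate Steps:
v(d) = d*(-1 + d) (v(d) = (-1 + d)*d = d*(-1 + d))
5*(v(-5) + S) = 5*(-5*(-1 - 5) - 6) = 5*(-5*(-6) - 6) = 5*(30 - 6) = 5*24 = 120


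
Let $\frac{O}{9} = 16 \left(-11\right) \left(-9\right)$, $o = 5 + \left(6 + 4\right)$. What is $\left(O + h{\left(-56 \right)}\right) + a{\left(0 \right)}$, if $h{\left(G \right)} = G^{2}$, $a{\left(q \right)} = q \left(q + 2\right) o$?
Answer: $17392$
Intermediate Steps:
$o = 15$ ($o = 5 + 10 = 15$)
$a{\left(q \right)} = q \left(30 + 15 q\right)$ ($a{\left(q \right)} = q \left(q + 2\right) 15 = q \left(2 + q\right) 15 = q \left(30 + 15 q\right)$)
$O = 14256$ ($O = 9 \cdot 16 \left(-11\right) \left(-9\right) = 9 \left(\left(-176\right) \left(-9\right)\right) = 9 \cdot 1584 = 14256$)
$\left(O + h{\left(-56 \right)}\right) + a{\left(0 \right)} = \left(14256 + \left(-56\right)^{2}\right) + 15 \cdot 0 \left(2 + 0\right) = \left(14256 + 3136\right) + 15 \cdot 0 \cdot 2 = 17392 + 0 = 17392$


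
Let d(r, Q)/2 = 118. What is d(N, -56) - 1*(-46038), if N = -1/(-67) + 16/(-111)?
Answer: 46274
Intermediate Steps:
N = -961/7437 (N = -1*(-1/67) + 16*(-1/111) = 1/67 - 16/111 = -961/7437 ≈ -0.12922)
d(r, Q) = 236 (d(r, Q) = 2*118 = 236)
d(N, -56) - 1*(-46038) = 236 - 1*(-46038) = 236 + 46038 = 46274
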